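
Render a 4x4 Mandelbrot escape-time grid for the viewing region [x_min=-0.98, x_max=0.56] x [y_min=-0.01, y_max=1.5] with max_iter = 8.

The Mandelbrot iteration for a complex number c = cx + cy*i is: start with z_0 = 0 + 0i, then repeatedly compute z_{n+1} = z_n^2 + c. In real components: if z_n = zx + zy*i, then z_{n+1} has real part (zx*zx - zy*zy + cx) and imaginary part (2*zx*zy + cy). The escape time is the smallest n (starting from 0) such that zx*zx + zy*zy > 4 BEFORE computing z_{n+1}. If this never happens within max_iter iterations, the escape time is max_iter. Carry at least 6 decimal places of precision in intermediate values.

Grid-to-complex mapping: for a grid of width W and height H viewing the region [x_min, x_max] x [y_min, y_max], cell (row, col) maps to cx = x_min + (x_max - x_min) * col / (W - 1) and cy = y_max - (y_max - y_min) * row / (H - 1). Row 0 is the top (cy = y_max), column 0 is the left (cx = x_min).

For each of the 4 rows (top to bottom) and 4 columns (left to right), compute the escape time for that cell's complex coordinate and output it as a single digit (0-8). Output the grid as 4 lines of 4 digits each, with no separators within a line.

Answer: 2222
3452
5884
8884

Derivation:
(row=0, col=0): c = -0.9800 + 1.5000i → escape time 2
(row=0, col=1): c = -0.4667 + 1.5000i → escape time 2
(row=0, col=2): c = 0.0467 + 1.5000i → escape time 2
(row=0, col=3): c = 0.5600 + 1.5000i → escape time 2
(row=1, col=0): c = -0.9800 + 0.9967i → escape time 3
(row=1, col=1): c = -0.4667 + 0.9967i → escape time 4
(row=1, col=2): c = 0.0467 + 0.9967i → escape time 5
(row=1, col=3): c = 0.5600 + 0.9967i → escape time 2
(row=2, col=0): c = -0.9800 + 0.4933i → escape time 5
(row=2, col=1): c = -0.4667 + 0.4933i → escape time 8
(row=2, col=2): c = 0.0467 + 0.4933i → escape time 8
(row=2, col=3): c = 0.5600 + 0.4933i → escape time 4
(row=3, col=0): c = -0.9800 + -0.0100i → escape time 8
(row=3, col=1): c = -0.4667 + -0.0100i → escape time 8
(row=3, col=2): c = 0.0467 + -0.0100i → escape time 8
(row=3, col=3): c = 0.5600 + -0.0100i → escape time 4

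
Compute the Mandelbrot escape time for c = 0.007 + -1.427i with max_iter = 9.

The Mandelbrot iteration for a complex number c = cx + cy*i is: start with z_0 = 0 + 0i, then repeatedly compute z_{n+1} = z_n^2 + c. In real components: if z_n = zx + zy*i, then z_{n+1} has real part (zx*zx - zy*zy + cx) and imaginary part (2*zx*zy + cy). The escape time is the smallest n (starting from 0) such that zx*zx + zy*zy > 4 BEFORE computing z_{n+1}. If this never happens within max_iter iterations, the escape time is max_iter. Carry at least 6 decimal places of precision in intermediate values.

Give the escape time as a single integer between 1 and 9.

z_0 = 0 + 0i, c = 0.0070 + -1.4270i
Iter 1: z = 0.0070 + -1.4270i, |z|^2 = 2.0364
Iter 2: z = -2.0293 + -1.4470i, |z|^2 = 6.2117
Escaped at iteration 2

Answer: 2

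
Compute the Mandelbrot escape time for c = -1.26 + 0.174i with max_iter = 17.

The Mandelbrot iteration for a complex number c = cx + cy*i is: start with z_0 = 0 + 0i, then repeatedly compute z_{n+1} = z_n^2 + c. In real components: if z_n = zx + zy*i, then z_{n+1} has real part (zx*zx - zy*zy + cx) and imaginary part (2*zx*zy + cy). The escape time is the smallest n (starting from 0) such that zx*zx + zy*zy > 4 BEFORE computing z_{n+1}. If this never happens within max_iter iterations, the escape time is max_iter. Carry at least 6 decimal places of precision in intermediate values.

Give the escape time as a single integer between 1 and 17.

Answer: 17

Derivation:
z_0 = 0 + 0i, c = -1.2600 + 0.1740i
Iter 1: z = -1.2600 + 0.1740i, |z|^2 = 1.6179
Iter 2: z = 0.2973 + -0.2645i, |z|^2 = 0.1584
Iter 3: z = -1.2415 + 0.0167i, |z|^2 = 1.5417
Iter 4: z = 0.2812 + 0.1325i, |z|^2 = 0.0966
Iter 5: z = -1.1985 + 0.2485i, |z|^2 = 1.4981
Iter 6: z = 0.1146 + -0.4216i, |z|^2 = 0.1909
Iter 7: z = -1.4246 + 0.0773i, |z|^2 = 2.0355
Iter 8: z = 0.7636 + -0.0463i, |z|^2 = 0.5852
Iter 9: z = -0.6791 + 0.1033i, |z|^2 = 0.4718
Iter 10: z = -0.8095 + 0.0338i, |z|^2 = 0.6564
Iter 11: z = -0.6059 + 0.1193i, |z|^2 = 0.3813
Iter 12: z = -0.9071 + 0.0294i, |z|^2 = 0.8238
Iter 13: z = -0.4380 + 0.1207i, |z|^2 = 0.2064
Iter 14: z = -1.0828 + 0.0683i, |z|^2 = 1.1770
Iter 15: z = -0.0923 + 0.0262i, |z|^2 = 0.0092
Iter 16: z = -1.2522 + 0.1692i, |z|^2 = 1.5965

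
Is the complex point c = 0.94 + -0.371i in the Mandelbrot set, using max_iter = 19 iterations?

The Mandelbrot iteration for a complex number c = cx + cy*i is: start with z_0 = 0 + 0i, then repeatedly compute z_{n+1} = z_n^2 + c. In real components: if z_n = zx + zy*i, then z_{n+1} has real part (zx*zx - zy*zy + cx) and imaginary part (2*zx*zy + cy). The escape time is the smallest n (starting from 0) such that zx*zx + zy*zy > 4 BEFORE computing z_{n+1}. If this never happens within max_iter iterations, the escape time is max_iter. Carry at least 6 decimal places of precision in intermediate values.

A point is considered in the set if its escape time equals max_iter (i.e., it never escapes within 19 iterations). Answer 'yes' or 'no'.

Answer: no

Derivation:
z_0 = 0 + 0i, c = 0.9400 + -0.3710i
Iter 1: z = 0.9400 + -0.3710i, |z|^2 = 1.0212
Iter 2: z = 1.6860 + -1.0685i, |z|^2 = 3.9841
Iter 3: z = 2.6408 + -3.9738i, |z|^2 = 22.7652
Escaped at iteration 3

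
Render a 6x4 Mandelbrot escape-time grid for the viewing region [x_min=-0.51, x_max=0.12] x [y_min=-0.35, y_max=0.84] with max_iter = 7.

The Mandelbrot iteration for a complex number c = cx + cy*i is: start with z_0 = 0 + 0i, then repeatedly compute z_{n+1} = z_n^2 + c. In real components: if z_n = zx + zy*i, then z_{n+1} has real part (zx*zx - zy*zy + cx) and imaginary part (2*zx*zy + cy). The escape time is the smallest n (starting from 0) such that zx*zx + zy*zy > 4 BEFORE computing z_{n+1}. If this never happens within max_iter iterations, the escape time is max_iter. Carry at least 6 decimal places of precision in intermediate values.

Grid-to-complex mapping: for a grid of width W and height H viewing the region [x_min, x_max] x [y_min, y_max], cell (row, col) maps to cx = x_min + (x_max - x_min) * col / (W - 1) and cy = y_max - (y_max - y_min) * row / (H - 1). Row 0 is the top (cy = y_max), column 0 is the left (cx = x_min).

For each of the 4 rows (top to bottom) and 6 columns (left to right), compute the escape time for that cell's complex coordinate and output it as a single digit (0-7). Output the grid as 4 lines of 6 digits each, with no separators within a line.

Answer: 567775
777777
777777
777777

Derivation:
(row=0, col=0): c = -0.5100 + 0.8400i → escape time 5
(row=0, col=1): c = -0.3840 + 0.8400i → escape time 6
(row=0, col=2): c = -0.2580 + 0.8400i → escape time 7
(row=0, col=3): c = -0.1320 + 0.8400i → escape time 7
(row=0, col=4): c = -0.0060 + 0.8400i → escape time 7
(row=0, col=5): c = 0.1200 + 0.8400i → escape time 5
(row=1, col=0): c = -0.5100 + 0.4433i → escape time 7
(row=1, col=1): c = -0.3840 + 0.4433i → escape time 7
(row=1, col=2): c = -0.2580 + 0.4433i → escape time 7
(row=1, col=3): c = -0.1320 + 0.4433i → escape time 7
(row=1, col=4): c = -0.0060 + 0.4433i → escape time 7
(row=1, col=5): c = 0.1200 + 0.4433i → escape time 7
(row=2, col=0): c = -0.5100 + 0.0467i → escape time 7
(row=2, col=1): c = -0.3840 + 0.0467i → escape time 7
(row=2, col=2): c = -0.2580 + 0.0467i → escape time 7
(row=2, col=3): c = -0.1320 + 0.0467i → escape time 7
(row=2, col=4): c = -0.0060 + 0.0467i → escape time 7
(row=2, col=5): c = 0.1200 + 0.0467i → escape time 7
(row=3, col=0): c = -0.5100 + -0.3500i → escape time 7
(row=3, col=1): c = -0.3840 + -0.3500i → escape time 7
(row=3, col=2): c = -0.2580 + -0.3500i → escape time 7
(row=3, col=3): c = -0.1320 + -0.3500i → escape time 7
(row=3, col=4): c = -0.0060 + -0.3500i → escape time 7
(row=3, col=5): c = 0.1200 + -0.3500i → escape time 7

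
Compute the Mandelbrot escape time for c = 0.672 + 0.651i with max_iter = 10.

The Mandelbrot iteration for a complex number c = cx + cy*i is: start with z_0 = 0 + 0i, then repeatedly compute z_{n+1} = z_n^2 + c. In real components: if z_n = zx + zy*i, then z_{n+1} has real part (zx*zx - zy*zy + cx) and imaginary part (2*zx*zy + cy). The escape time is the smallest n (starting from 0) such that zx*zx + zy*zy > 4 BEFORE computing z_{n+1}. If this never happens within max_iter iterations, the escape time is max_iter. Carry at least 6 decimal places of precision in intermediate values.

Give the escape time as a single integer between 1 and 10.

z_0 = 0 + 0i, c = 0.6720 + 0.6510i
Iter 1: z = 0.6720 + 0.6510i, |z|^2 = 0.8754
Iter 2: z = 0.6998 + 1.5259i, |z|^2 = 2.8182
Iter 3: z = -1.1668 + 2.7867i, |z|^2 = 9.1269
Escaped at iteration 3

Answer: 3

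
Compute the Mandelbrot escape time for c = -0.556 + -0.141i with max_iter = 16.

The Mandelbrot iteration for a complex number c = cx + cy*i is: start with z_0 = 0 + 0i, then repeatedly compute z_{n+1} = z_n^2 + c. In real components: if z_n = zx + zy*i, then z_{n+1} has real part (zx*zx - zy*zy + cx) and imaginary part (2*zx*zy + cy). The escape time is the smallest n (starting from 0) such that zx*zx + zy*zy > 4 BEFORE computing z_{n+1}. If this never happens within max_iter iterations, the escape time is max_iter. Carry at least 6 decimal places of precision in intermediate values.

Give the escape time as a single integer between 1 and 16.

z_0 = 0 + 0i, c = -0.5560 + -0.1410i
Iter 1: z = -0.5560 + -0.1410i, |z|^2 = 0.3290
Iter 2: z = -0.2667 + 0.0158i, |z|^2 = 0.0714
Iter 3: z = -0.4851 + -0.1494i, |z|^2 = 0.2576
Iter 4: z = -0.3430 + 0.0040i, |z|^2 = 0.1177
Iter 5: z = -0.4384 + -0.1437i, |z|^2 = 0.2128
Iter 6: z = -0.3845 + -0.0150i, |z|^2 = 0.1481
Iter 7: z = -0.4084 + -0.1295i, |z|^2 = 0.1835
Iter 8: z = -0.4060 + -0.0353i, |z|^2 = 0.1661
Iter 9: z = -0.3924 + -0.1124i, |z|^2 = 0.1666
Iter 10: z = -0.4146 + -0.0528i, |z|^2 = 0.1747
Iter 11: z = -0.3869 + -0.0972i, |z|^2 = 0.1591
Iter 12: z = -0.4158 + -0.0658i, |z|^2 = 0.1772
Iter 13: z = -0.3875 + -0.0863i, |z|^2 = 0.1576
Iter 14: z = -0.4133 + -0.0741i, |z|^2 = 0.1763
Iter 15: z = -0.3907 + -0.0797i, |z|^2 = 0.1590

Answer: 16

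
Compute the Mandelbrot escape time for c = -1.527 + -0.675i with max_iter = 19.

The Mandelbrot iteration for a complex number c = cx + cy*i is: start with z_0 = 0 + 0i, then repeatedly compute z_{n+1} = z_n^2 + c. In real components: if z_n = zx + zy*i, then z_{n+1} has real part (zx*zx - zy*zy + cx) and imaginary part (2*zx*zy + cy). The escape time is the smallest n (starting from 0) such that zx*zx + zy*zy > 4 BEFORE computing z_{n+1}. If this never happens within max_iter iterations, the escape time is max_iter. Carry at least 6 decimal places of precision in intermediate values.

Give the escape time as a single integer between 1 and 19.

z_0 = 0 + 0i, c = -1.5270 + -0.6750i
Iter 1: z = -1.5270 + -0.6750i, |z|^2 = 2.7874
Iter 2: z = 0.3491 + 1.3865i, |z|^2 = 2.0441
Iter 3: z = -3.3274 + 0.2930i, |z|^2 = 11.1573
Escaped at iteration 3

Answer: 3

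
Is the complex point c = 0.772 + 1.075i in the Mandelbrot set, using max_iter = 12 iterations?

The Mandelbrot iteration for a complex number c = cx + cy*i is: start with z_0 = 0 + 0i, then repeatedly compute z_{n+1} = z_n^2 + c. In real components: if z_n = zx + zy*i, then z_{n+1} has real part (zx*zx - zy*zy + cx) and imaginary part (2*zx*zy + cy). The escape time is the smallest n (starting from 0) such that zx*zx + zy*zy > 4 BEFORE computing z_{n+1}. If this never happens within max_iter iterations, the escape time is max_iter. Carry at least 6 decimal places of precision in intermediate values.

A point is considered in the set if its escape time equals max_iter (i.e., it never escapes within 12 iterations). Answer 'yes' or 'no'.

Answer: no

Derivation:
z_0 = 0 + 0i, c = 0.7720 + 1.0750i
Iter 1: z = 0.7720 + 1.0750i, |z|^2 = 1.7516
Iter 2: z = 0.2124 + 2.7348i, |z|^2 = 7.5242
Escaped at iteration 2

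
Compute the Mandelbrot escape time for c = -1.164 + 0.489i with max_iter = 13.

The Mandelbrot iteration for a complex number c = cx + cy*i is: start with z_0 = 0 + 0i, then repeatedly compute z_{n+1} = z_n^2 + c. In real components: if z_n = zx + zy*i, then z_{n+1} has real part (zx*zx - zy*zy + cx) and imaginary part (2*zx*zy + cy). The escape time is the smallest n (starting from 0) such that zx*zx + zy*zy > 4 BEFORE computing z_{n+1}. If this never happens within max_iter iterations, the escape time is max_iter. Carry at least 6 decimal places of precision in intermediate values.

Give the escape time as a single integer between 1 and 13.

Answer: 5

Derivation:
z_0 = 0 + 0i, c = -1.1640 + 0.4890i
Iter 1: z = -1.1640 + 0.4890i, |z|^2 = 1.5940
Iter 2: z = -0.0482 + -0.6494i, |z|^2 = 0.4240
Iter 3: z = -1.5834 + 0.5516i, |z|^2 = 2.8114
Iter 4: z = 1.0388 + -1.2579i, |z|^2 = 2.6614
Iter 5: z = -1.6672 + -2.1244i, |z|^2 = 7.2927
Escaped at iteration 5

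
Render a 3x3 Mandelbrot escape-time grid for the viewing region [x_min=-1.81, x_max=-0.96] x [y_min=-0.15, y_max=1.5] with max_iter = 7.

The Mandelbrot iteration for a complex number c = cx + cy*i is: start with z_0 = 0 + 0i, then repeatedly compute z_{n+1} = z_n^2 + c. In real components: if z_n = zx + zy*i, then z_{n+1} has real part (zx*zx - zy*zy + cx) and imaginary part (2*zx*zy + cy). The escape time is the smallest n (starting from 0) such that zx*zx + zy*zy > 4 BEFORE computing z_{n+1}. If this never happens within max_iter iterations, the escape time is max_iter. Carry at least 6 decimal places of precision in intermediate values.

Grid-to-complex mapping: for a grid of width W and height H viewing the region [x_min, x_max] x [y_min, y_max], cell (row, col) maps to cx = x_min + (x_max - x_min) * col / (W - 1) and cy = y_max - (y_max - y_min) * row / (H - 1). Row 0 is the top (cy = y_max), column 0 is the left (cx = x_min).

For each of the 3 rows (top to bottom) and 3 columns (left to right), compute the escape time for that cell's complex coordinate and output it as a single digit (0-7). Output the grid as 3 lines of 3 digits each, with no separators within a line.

(row=0, col=0): c = -1.8100 + 1.5000i → escape time 1
(row=0, col=1): c = -1.3850 + 1.5000i → escape time 1
(row=0, col=2): c = -0.9600 + 1.5000i → escape time 2
(row=1, col=0): c = -1.8100 + 0.6750i → escape time 2
(row=1, col=1): c = -1.3850 + 0.6750i → escape time 3
(row=1, col=2): c = -0.9600 + 0.6750i → escape time 4
(row=2, col=0): c = -1.8100 + -0.1500i → escape time 4
(row=2, col=1): c = -1.3850 + -0.1500i → escape time 7
(row=2, col=2): c = -0.9600 + -0.1500i → escape time 7

Answer: 112
234
477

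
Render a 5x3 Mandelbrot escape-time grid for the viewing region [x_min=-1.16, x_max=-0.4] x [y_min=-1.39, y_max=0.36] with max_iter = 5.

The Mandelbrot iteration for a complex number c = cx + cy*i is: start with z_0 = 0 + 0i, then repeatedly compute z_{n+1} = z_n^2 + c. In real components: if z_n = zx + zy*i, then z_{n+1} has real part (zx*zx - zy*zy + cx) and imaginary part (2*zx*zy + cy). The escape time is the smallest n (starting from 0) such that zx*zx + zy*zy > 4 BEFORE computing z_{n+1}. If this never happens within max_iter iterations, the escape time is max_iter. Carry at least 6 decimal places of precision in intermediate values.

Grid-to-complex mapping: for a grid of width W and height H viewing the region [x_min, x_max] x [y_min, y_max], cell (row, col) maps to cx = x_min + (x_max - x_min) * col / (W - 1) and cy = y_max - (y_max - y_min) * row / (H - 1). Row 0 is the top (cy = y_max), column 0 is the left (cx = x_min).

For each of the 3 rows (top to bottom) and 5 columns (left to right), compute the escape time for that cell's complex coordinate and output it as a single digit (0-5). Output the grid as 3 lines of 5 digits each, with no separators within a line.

(row=0, col=0): c = -1.1600 + 0.3600i → escape time 5
(row=0, col=1): c = -0.9700 + 0.3600i → escape time 5
(row=0, col=2): c = -0.7800 + 0.3600i → escape time 5
(row=0, col=3): c = -0.5900 + 0.3600i → escape time 5
(row=0, col=4): c = -0.4000 + 0.3600i → escape time 5
(row=1, col=0): c = -1.1600 + -0.5150i → escape time 5
(row=1, col=1): c = -0.9700 + -0.5150i → escape time 5
(row=1, col=2): c = -0.7800 + -0.5150i → escape time 5
(row=1, col=3): c = -0.5900 + -0.5150i → escape time 5
(row=1, col=4): c = -0.4000 + -0.5150i → escape time 5
(row=2, col=0): c = -1.1600 + -1.3900i → escape time 2
(row=2, col=1): c = -0.9700 + -1.3900i → escape time 2
(row=2, col=2): c = -0.7800 + -1.3900i → escape time 2
(row=2, col=3): c = -0.5900 + -1.3900i → escape time 2
(row=2, col=4): c = -0.4000 + -1.3900i → escape time 2

Answer: 55555
55555
22222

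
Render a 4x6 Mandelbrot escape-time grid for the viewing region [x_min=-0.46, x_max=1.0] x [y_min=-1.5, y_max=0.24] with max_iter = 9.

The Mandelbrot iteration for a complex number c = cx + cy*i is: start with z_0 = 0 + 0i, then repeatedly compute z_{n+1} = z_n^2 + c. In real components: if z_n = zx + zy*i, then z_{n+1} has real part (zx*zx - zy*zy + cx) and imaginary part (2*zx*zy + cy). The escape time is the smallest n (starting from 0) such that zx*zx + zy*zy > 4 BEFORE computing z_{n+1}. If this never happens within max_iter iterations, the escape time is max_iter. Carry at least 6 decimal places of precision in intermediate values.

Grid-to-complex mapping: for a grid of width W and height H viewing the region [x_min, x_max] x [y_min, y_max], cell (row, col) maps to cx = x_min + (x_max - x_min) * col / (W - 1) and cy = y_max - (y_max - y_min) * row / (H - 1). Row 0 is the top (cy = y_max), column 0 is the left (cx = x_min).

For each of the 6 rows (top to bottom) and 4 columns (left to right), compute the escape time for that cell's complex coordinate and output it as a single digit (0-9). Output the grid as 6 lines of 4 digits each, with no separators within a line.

(row=0, col=0): c = -0.4600 + 0.2400i → escape time 9
(row=0, col=1): c = 0.0267 + 0.2400i → escape time 9
(row=0, col=2): c = 0.5133 + 0.2400i → escape time 5
(row=0, col=3): c = 1.0000 + 0.2400i → escape time 2
(row=1, col=0): c = -0.4600 + -0.1080i → escape time 9
(row=1, col=1): c = 0.0267 + -0.1080i → escape time 9
(row=1, col=2): c = 0.5133 + -0.1080i → escape time 5
(row=1, col=3): c = 1.0000 + -0.1080i → escape time 2
(row=2, col=0): c = -0.4600 + -0.4560i → escape time 9
(row=2, col=1): c = 0.0267 + -0.4560i → escape time 9
(row=2, col=2): c = 0.5133 + -0.4560i → escape time 5
(row=2, col=3): c = 1.0000 + -0.4560i → escape time 2
(row=3, col=0): c = -0.4600 + -0.8040i → escape time 6
(row=3, col=1): c = 0.0267 + -0.8040i → escape time 9
(row=3, col=2): c = 0.5133 + -0.8040i → escape time 3
(row=3, col=3): c = 1.0000 + -0.8040i → escape time 2
(row=4, col=0): c = -0.4600 + -1.1520i → escape time 3
(row=4, col=1): c = 0.0267 + -1.1520i → escape time 3
(row=4, col=2): c = 0.5133 + -1.1520i → escape time 2
(row=4, col=3): c = 1.0000 + -1.1520i → escape time 2
(row=5, col=0): c = -0.4600 + -1.5000i → escape time 2
(row=5, col=1): c = 0.0267 + -1.5000i → escape time 2
(row=5, col=2): c = 0.5133 + -1.5000i → escape time 2
(row=5, col=3): c = 1.0000 + -1.5000i → escape time 2

Answer: 9952
9952
9952
6932
3322
2222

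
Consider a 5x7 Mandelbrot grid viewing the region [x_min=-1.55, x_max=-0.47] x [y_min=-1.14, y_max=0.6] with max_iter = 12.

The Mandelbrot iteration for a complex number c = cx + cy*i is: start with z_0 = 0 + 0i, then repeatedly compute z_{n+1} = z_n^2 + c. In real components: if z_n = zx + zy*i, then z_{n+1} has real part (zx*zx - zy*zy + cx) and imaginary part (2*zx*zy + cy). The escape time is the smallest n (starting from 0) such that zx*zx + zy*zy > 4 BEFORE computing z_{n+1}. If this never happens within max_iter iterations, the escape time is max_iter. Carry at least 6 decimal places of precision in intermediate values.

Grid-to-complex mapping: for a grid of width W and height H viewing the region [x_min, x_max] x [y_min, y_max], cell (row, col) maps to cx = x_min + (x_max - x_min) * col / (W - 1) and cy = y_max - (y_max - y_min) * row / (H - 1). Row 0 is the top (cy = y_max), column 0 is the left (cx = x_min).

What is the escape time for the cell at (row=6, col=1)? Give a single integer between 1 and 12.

z_0 = 0 + 0i, c = -1.2800 + -1.1400i
Iter 1: z = -1.2800 + -1.1400i, |z|^2 = 2.9380
Iter 2: z = -0.9412 + 1.7784i, |z|^2 = 4.0486
Escaped at iteration 2

Answer: 2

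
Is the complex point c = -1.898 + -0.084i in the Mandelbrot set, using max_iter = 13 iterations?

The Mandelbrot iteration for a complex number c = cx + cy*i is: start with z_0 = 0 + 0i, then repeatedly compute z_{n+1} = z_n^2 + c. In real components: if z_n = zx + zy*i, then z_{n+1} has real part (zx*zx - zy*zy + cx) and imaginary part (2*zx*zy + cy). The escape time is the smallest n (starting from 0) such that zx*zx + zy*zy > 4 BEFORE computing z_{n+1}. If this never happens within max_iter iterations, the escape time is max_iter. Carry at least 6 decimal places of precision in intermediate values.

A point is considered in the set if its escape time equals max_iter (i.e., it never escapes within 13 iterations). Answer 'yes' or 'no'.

Answer: no

Derivation:
z_0 = 0 + 0i, c = -1.8980 + -0.0840i
Iter 1: z = -1.8980 + -0.0840i, |z|^2 = 3.6095
Iter 2: z = 1.6973 + 0.2349i, |z|^2 = 2.9362
Iter 3: z = 0.9278 + 0.7133i, |z|^2 = 1.3697
Iter 4: z = -1.5459 + 1.2396i, |z|^2 = 3.9265
Iter 5: z = -1.0448 + -3.9167i, |z|^2 = 16.4323
Escaped at iteration 5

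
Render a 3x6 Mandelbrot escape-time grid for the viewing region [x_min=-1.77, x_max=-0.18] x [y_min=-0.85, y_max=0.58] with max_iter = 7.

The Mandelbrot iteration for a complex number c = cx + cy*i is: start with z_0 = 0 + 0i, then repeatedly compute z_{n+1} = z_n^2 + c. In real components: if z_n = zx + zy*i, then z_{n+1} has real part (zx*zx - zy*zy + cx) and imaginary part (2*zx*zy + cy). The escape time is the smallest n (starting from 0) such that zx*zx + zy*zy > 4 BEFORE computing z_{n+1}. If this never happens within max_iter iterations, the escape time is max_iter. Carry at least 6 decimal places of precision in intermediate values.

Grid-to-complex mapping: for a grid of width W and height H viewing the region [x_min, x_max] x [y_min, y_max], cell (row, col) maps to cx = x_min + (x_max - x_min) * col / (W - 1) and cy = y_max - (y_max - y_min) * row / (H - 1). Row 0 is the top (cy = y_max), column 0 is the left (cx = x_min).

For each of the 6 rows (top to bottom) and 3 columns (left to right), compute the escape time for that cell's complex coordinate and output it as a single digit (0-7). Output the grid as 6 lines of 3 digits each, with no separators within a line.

Answer: 357
477
777
477
357
237

Derivation:
(row=0, col=0): c = -1.7700 + 0.5800i → escape time 3
(row=0, col=1): c = -0.9750 + 0.5800i → escape time 5
(row=0, col=2): c = -0.1800 + 0.5800i → escape time 7
(row=1, col=0): c = -1.7700 + 0.2940i → escape time 4
(row=1, col=1): c = -0.9750 + 0.2940i → escape time 7
(row=1, col=2): c = -0.1800 + 0.2940i → escape time 7
(row=2, col=0): c = -1.7700 + 0.0080i → escape time 7
(row=2, col=1): c = -0.9750 + 0.0080i → escape time 7
(row=2, col=2): c = -0.1800 + 0.0080i → escape time 7
(row=3, col=0): c = -1.7700 + -0.2780i → escape time 4
(row=3, col=1): c = -0.9750 + -0.2780i → escape time 7
(row=3, col=2): c = -0.1800 + -0.2780i → escape time 7
(row=4, col=0): c = -1.7700 + -0.5640i → escape time 3
(row=4, col=1): c = -0.9750 + -0.5640i → escape time 5
(row=4, col=2): c = -0.1800 + -0.5640i → escape time 7
(row=5, col=0): c = -1.7700 + -0.8500i → escape time 2
(row=5, col=1): c = -0.9750 + -0.8500i → escape time 3
(row=5, col=2): c = -0.1800 + -0.8500i → escape time 7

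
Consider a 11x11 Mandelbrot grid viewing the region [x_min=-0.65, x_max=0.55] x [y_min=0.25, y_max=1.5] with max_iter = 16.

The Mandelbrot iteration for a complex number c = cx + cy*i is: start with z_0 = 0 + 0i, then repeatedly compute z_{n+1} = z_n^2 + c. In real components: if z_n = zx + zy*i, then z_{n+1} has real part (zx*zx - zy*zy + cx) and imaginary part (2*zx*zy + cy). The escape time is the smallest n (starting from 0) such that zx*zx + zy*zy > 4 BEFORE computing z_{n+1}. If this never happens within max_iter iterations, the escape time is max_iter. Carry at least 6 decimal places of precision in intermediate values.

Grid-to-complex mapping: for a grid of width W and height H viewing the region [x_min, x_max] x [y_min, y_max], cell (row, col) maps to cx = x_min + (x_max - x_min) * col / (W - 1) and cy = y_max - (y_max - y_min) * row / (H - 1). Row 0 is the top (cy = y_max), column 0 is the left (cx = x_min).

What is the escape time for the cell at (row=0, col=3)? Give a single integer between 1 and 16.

Answer: 2

Derivation:
z_0 = 0 + 0i, c = -0.2900 + 1.5000i
Iter 1: z = -0.2900 + 1.5000i, |z|^2 = 2.3341
Iter 2: z = -2.4559 + 0.6300i, |z|^2 = 6.4283
Escaped at iteration 2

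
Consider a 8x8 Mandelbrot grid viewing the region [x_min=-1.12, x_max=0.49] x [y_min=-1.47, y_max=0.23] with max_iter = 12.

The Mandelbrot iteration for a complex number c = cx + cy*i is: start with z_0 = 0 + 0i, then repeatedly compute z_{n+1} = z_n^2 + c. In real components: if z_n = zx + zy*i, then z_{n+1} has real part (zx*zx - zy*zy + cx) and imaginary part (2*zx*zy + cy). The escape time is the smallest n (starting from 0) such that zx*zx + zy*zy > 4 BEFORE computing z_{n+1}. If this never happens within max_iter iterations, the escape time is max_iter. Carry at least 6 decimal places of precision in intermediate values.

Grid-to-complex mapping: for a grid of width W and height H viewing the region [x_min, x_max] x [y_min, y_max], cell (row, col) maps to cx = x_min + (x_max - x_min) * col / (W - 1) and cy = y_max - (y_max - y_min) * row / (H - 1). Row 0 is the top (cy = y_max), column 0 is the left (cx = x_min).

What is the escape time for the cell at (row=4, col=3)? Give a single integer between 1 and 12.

z_0 = 0 + 0i, c = -0.4300 + -0.7414i
Iter 1: z = -0.4300 + -0.7414i, |z|^2 = 0.7346
Iter 2: z = -0.7948 + -0.1038i, |z|^2 = 0.6425
Iter 3: z = 0.1910 + -0.5764i, |z|^2 = 0.3687
Iter 4: z = -0.7258 + -0.9616i, |z|^2 = 1.4514
Iter 5: z = -0.8278 + 0.6544i, |z|^2 = 1.1136
Iter 6: z = -0.1729 + -1.8249i, |z|^2 = 3.3601
Iter 7: z = -3.7303 + -0.1103i, |z|^2 = 13.9277
Escaped at iteration 7

Answer: 7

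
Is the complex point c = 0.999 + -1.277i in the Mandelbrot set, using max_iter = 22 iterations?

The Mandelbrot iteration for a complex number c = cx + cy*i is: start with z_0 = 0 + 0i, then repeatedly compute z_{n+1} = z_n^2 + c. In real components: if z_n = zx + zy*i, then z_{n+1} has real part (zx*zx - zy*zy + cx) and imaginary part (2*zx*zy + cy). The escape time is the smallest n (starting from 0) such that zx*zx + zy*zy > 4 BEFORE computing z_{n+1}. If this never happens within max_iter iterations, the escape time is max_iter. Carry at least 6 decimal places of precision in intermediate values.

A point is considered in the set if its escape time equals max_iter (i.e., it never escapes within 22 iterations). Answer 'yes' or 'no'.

Answer: no

Derivation:
z_0 = 0 + 0i, c = 0.9990 + -1.2770i
Iter 1: z = 0.9990 + -1.2770i, |z|^2 = 2.6287
Iter 2: z = 0.3663 + -3.8284i, |z|^2 = 14.7912
Escaped at iteration 2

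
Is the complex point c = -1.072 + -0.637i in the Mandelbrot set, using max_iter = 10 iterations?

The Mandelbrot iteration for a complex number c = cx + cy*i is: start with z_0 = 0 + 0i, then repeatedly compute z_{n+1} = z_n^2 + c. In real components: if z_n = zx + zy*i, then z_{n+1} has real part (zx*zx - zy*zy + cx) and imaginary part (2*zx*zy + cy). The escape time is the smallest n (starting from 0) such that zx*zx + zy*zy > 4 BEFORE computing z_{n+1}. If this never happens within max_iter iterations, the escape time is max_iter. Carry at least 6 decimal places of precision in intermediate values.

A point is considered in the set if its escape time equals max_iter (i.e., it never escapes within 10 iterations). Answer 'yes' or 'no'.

Answer: no

Derivation:
z_0 = 0 + 0i, c = -1.0720 + -0.6370i
Iter 1: z = -1.0720 + -0.6370i, |z|^2 = 1.5550
Iter 2: z = -0.3286 + 0.7287i, |z|^2 = 0.6390
Iter 3: z = -1.4951 + -1.1159i, |z|^2 = 3.4805
Iter 4: z = -0.0820 + 2.6997i, |z|^2 = 7.2951
Escaped at iteration 4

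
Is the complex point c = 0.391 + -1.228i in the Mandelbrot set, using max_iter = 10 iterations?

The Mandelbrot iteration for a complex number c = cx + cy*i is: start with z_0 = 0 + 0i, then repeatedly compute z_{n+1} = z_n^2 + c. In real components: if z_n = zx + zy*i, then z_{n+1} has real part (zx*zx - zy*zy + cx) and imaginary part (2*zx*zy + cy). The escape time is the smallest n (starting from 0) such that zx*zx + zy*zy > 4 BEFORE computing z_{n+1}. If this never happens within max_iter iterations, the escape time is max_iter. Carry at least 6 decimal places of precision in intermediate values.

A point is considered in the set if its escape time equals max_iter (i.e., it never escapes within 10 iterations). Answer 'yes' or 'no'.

z_0 = 0 + 0i, c = 0.3910 + -1.2280i
Iter 1: z = 0.3910 + -1.2280i, |z|^2 = 1.6609
Iter 2: z = -0.9641 + -2.1883i, |z|^2 = 5.7181
Escaped at iteration 2

Answer: no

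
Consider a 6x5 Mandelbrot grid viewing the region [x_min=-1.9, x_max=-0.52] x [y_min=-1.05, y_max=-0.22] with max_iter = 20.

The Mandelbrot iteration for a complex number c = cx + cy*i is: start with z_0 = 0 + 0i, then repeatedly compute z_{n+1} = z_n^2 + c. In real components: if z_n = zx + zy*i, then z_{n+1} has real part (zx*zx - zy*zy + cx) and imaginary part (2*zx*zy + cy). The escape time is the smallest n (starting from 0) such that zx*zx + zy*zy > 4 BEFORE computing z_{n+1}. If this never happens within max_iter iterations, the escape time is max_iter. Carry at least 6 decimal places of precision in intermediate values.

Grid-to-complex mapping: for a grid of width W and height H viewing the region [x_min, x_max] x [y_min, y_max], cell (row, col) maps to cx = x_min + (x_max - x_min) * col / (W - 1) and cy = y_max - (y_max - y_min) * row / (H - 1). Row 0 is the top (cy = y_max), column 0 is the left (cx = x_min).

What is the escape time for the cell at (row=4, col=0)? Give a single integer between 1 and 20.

z_0 = 0 + 0i, c = -1.9000 + -1.0500i
Iter 1: z = -1.9000 + -1.0500i, |z|^2 = 4.7125
Escaped at iteration 1

Answer: 1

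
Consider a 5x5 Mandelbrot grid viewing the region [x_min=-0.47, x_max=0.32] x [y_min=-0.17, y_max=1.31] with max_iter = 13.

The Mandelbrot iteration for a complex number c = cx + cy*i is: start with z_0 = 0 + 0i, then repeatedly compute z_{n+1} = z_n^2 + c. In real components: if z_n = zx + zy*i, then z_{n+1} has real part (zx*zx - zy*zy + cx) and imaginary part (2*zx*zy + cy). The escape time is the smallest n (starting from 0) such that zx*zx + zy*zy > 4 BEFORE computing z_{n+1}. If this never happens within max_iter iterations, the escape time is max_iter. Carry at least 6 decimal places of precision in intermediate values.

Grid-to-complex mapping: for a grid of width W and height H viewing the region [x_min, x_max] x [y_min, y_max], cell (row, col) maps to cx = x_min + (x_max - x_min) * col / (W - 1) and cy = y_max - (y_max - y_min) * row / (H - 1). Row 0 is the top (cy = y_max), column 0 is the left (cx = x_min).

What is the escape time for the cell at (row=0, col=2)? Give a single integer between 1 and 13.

z_0 = 0 + 0i, c = -0.0750 + 1.3100i
Iter 1: z = -0.0750 + 1.3100i, |z|^2 = 1.7217
Iter 2: z = -1.7855 + 1.1135i, |z|^2 = 4.4278
Escaped at iteration 2

Answer: 2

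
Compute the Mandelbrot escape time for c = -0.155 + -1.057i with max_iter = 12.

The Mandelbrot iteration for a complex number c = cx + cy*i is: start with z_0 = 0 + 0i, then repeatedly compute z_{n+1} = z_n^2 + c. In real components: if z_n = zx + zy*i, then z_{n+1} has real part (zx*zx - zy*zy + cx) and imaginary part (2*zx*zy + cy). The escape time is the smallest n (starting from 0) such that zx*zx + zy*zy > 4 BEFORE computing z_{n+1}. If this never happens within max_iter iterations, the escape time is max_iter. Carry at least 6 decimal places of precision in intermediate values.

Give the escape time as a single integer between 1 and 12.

z_0 = 0 + 0i, c = -0.1550 + -1.0570i
Iter 1: z = -0.1550 + -1.0570i, |z|^2 = 1.1413
Iter 2: z = -1.2482 + -0.7293i, |z|^2 = 2.0900
Iter 3: z = 0.8711 + 0.7637i, |z|^2 = 1.3422
Iter 4: z = 0.0206 + 0.2736i, |z|^2 = 0.0753
Iter 5: z = -0.2295 + -1.0457i, |z|^2 = 1.1462
Iter 6: z = -1.1959 + -0.5771i, |z|^2 = 1.7632
Iter 7: z = 0.9421 + 0.3233i, |z|^2 = 0.9921
Iter 8: z = 0.6281 + -0.4478i, |z|^2 = 0.5950
Iter 9: z = 0.0389 + -1.6195i, |z|^2 = 2.6242
Iter 10: z = -2.7762 + -1.1831i, |z|^2 = 9.1070
Escaped at iteration 10

Answer: 10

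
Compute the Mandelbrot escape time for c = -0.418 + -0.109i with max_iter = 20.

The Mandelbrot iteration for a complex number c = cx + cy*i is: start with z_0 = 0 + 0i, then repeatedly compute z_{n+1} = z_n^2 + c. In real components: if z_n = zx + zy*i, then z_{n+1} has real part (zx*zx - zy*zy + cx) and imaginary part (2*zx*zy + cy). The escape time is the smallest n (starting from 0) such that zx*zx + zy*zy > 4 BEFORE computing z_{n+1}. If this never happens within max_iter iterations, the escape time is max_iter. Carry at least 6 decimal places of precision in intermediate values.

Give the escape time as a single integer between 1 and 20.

Answer: 20

Derivation:
z_0 = 0 + 0i, c = -0.4180 + -0.1090i
Iter 1: z = -0.4180 + -0.1090i, |z|^2 = 0.1866
Iter 2: z = -0.2552 + -0.0179i, |z|^2 = 0.0654
Iter 3: z = -0.3532 + -0.0999i, |z|^2 = 0.1347
Iter 4: z = -0.3032 + -0.0384i, |z|^2 = 0.0934
Iter 5: z = -0.3275 + -0.0857i, |z|^2 = 0.1146
Iter 6: z = -0.3181 + -0.0529i, |z|^2 = 0.1040
Iter 7: z = -0.3196 + -0.0754i, |z|^2 = 0.1078
Iter 8: z = -0.3215 + -0.0608i, |z|^2 = 0.1071
Iter 9: z = -0.3183 + -0.0699i, |z|^2 = 0.1062
Iter 10: z = -0.3216 + -0.0645i, |z|^2 = 0.1076
Iter 11: z = -0.3188 + -0.0675i, |z|^2 = 0.1062
Iter 12: z = -0.3209 + -0.0660i, |z|^2 = 0.1074
Iter 13: z = -0.3193 + -0.0667i, |z|^2 = 0.1064
Iter 14: z = -0.3205 + -0.0664i, |z|^2 = 0.1071
Iter 15: z = -0.3197 + -0.0664i, |z|^2 = 0.1066
Iter 16: z = -0.3202 + -0.0665i, |z|^2 = 0.1070
Iter 17: z = -0.3199 + -0.0664i, |z|^2 = 0.1067
Iter 18: z = -0.3201 + -0.0665i, |z|^2 = 0.1069
Iter 19: z = -0.3200 + -0.0664i, |z|^2 = 0.1068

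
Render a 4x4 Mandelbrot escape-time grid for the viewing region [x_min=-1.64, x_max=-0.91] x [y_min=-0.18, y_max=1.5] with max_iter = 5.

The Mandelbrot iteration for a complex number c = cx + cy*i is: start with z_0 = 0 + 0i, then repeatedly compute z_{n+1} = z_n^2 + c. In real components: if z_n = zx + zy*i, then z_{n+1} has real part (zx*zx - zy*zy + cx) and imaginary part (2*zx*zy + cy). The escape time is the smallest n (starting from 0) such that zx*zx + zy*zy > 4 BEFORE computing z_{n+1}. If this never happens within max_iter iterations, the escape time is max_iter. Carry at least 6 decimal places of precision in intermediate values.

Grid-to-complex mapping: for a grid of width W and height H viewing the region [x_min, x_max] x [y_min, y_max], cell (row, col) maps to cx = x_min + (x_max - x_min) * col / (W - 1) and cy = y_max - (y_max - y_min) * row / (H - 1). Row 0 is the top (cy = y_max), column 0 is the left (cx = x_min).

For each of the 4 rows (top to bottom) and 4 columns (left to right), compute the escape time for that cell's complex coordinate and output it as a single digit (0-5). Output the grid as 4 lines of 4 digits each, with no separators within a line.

Answer: 1122
2333
4555
5555

Derivation:
(row=0, col=0): c = -1.6400 + 1.5000i → escape time 1
(row=0, col=1): c = -1.3967 + 1.5000i → escape time 1
(row=0, col=2): c = -1.1533 + 1.5000i → escape time 2
(row=0, col=3): c = -0.9100 + 1.5000i → escape time 2
(row=1, col=0): c = -1.6400 + 0.9400i → escape time 2
(row=1, col=1): c = -1.3967 + 0.9400i → escape time 3
(row=1, col=2): c = -1.1533 + 0.9400i → escape time 3
(row=1, col=3): c = -0.9100 + 0.9400i → escape time 3
(row=2, col=0): c = -1.6400 + 0.3800i → escape time 4
(row=2, col=1): c = -1.3967 + 0.3800i → escape time 5
(row=2, col=2): c = -1.1533 + 0.3800i → escape time 5
(row=2, col=3): c = -0.9100 + 0.3800i → escape time 5
(row=3, col=0): c = -1.6400 + -0.1800i → escape time 5
(row=3, col=1): c = -1.3967 + -0.1800i → escape time 5
(row=3, col=2): c = -1.1533 + -0.1800i → escape time 5
(row=3, col=3): c = -0.9100 + -0.1800i → escape time 5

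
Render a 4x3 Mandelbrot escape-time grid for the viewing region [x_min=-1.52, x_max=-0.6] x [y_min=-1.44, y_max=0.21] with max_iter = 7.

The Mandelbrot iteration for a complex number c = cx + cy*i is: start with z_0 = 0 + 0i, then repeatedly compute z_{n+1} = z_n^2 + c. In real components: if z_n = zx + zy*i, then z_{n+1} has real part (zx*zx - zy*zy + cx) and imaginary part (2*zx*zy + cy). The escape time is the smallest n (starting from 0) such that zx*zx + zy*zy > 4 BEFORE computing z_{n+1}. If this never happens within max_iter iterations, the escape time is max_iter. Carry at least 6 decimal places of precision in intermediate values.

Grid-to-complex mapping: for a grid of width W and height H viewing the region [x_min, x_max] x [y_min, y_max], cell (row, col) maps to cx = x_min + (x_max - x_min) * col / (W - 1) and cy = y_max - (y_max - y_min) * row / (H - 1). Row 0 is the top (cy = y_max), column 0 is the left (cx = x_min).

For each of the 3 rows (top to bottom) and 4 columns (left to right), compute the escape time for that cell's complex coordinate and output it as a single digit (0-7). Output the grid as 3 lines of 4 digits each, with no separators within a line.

Answer: 5777
3357
1222

Derivation:
(row=0, col=0): c = -1.5200 + 0.2100i → escape time 5
(row=0, col=1): c = -1.2133 + 0.2100i → escape time 7
(row=0, col=2): c = -0.9067 + 0.2100i → escape time 7
(row=0, col=3): c = -0.6000 + 0.2100i → escape time 7
(row=1, col=0): c = -1.5200 + -0.6150i → escape time 3
(row=1, col=1): c = -1.2133 + -0.6150i → escape time 3
(row=1, col=2): c = -0.9067 + -0.6150i → escape time 5
(row=1, col=3): c = -0.6000 + -0.6150i → escape time 7
(row=2, col=0): c = -1.5200 + -1.4400i → escape time 1
(row=2, col=1): c = -1.2133 + -1.4400i → escape time 2
(row=2, col=2): c = -0.9067 + -1.4400i → escape time 2
(row=2, col=3): c = -0.6000 + -1.4400i → escape time 2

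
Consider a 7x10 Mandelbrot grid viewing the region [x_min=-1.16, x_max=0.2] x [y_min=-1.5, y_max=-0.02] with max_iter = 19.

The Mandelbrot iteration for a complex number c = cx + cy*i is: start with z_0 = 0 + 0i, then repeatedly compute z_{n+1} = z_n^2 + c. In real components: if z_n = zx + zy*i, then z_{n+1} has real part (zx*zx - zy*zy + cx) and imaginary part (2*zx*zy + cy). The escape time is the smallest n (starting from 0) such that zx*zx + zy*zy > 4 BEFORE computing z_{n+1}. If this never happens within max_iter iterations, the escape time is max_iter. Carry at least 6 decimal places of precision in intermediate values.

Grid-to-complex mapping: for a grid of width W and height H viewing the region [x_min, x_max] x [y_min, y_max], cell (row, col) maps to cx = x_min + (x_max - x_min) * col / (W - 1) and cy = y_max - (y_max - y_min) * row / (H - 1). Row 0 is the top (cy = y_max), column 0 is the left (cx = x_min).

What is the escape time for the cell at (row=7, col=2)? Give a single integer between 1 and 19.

z_0 = 0 + 0i, c = -0.7067 + -1.1711i
Iter 1: z = -0.7067 + -1.1711i, |z|^2 = 1.8709
Iter 2: z = -1.5788 + 0.4841i, |z|^2 = 2.7269
Iter 3: z = 1.5516 + -2.6996i, |z|^2 = 9.6951
Escaped at iteration 3

Answer: 3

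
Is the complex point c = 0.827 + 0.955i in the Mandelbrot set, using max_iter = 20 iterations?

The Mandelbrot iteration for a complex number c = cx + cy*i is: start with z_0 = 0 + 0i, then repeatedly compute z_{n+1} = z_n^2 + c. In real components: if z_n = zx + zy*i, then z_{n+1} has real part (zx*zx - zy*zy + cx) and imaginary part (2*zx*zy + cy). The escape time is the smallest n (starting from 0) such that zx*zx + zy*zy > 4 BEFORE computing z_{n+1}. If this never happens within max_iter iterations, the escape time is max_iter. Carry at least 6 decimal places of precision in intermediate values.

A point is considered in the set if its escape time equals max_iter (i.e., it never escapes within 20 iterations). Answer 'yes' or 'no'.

Answer: no

Derivation:
z_0 = 0 + 0i, c = 0.8270 + 0.9550i
Iter 1: z = 0.8270 + 0.9550i, |z|^2 = 1.5960
Iter 2: z = 0.5989 + 2.5346i, |z|^2 = 6.7827
Escaped at iteration 2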